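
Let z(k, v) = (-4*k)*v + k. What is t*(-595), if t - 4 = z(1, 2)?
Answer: 1785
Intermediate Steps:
z(k, v) = k - 4*k*v (z(k, v) = -4*k*v + k = k - 4*k*v)
t = -3 (t = 4 + 1*(1 - 4*2) = 4 + 1*(1 - 8) = 4 + 1*(-7) = 4 - 7 = -3)
t*(-595) = -3*(-595) = 1785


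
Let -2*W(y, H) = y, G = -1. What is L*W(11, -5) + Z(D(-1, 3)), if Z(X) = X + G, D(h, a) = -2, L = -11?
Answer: 115/2 ≈ 57.500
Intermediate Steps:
W(y, H) = -y/2
Z(X) = -1 + X (Z(X) = X - 1 = -1 + X)
L*W(11, -5) + Z(D(-1, 3)) = -(-11)*11/2 + (-1 - 2) = -11*(-11/2) - 3 = 121/2 - 3 = 115/2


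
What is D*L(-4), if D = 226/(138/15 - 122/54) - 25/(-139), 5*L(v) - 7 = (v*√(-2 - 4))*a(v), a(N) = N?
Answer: 5970041/130243 + 13645808*I*√6/130243 ≈ 45.838 + 256.64*I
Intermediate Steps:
L(v) = 7/5 + I*√6*v²/5 (L(v) = 7/5 + ((v*√(-2 - 4))*v)/5 = 7/5 + ((v*√(-6))*v)/5 = 7/5 + ((v*(I*√6))*v)/5 = 7/5 + ((I*v*√6)*v)/5 = 7/5 + (I*√6*v²)/5 = 7/5 + I*√6*v²/5)
D = 4264315/130243 (D = 226/(138*(1/15) - 122*1/54) - 25*(-1/139) = 226/(46/5 - 61/27) + 25/139 = 226/(937/135) + 25/139 = 226*(135/937) + 25/139 = 30510/937 + 25/139 = 4264315/130243 ≈ 32.741)
D*L(-4) = 4264315*(7/5 + (⅕)*I*√6*(-4)²)/130243 = 4264315*(7/5 + (⅕)*I*√6*16)/130243 = 4264315*(7/5 + 16*I*√6/5)/130243 = 5970041/130243 + 13645808*I*√6/130243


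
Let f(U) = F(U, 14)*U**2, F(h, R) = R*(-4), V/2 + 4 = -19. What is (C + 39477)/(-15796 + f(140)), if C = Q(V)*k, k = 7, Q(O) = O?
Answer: -955/27156 ≈ -0.035167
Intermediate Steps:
V = -46 (V = -8 + 2*(-19) = -8 - 38 = -46)
F(h, R) = -4*R
f(U) = -56*U**2 (f(U) = (-4*14)*U**2 = -56*U**2)
C = -322 (C = -46*7 = -322)
(C + 39477)/(-15796 + f(140)) = (-322 + 39477)/(-15796 - 56*140**2) = 39155/(-15796 - 56*19600) = 39155/(-15796 - 1097600) = 39155/(-1113396) = 39155*(-1/1113396) = -955/27156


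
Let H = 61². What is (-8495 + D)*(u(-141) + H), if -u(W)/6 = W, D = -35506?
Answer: -200952567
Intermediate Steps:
u(W) = -6*W
H = 3721
(-8495 + D)*(u(-141) + H) = (-8495 - 35506)*(-6*(-141) + 3721) = -44001*(846 + 3721) = -44001*4567 = -200952567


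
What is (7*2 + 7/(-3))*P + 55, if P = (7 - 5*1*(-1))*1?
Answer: 195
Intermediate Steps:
P = 12 (P = (7 - 5*(-1))*1 = (7 + 5)*1 = 12*1 = 12)
(7*2 + 7/(-3))*P + 55 = (7*2 + 7/(-3))*12 + 55 = (14 + 7*(-⅓))*12 + 55 = (14 - 7/3)*12 + 55 = (35/3)*12 + 55 = 140 + 55 = 195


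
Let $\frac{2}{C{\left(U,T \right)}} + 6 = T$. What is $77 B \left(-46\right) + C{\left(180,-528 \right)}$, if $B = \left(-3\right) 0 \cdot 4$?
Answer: $- \frac{1}{267} \approx -0.0037453$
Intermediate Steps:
$B = 0$ ($B = 0 \cdot 4 = 0$)
$C{\left(U,T \right)} = \frac{2}{-6 + T}$
$77 B \left(-46\right) + C{\left(180,-528 \right)} = 77 \cdot 0 \left(-46\right) + \frac{2}{-6 - 528} = 0 \left(-46\right) + \frac{2}{-534} = 0 + 2 \left(- \frac{1}{534}\right) = 0 - \frac{1}{267} = - \frac{1}{267}$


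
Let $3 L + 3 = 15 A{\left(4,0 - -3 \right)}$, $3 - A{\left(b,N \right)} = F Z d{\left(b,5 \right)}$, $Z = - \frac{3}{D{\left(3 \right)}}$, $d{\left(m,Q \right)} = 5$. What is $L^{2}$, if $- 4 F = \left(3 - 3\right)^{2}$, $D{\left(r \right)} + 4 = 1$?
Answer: $196$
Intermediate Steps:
$D{\left(r \right)} = -3$ ($D{\left(r \right)} = -4 + 1 = -3$)
$F = 0$ ($F = - \frac{\left(3 - 3\right)^{2}}{4} = - \frac{0^{2}}{4} = \left(- \frac{1}{4}\right) 0 = 0$)
$Z = 1$ ($Z = - \frac{3}{-3} = \left(-3\right) \left(- \frac{1}{3}\right) = 1$)
$A{\left(b,N \right)} = 3$ ($A{\left(b,N \right)} = 3 - 0 \cdot 1 \cdot 5 = 3 - 0 \cdot 5 = 3 - 0 = 3 + 0 = 3$)
$L = 14$ ($L = -1 + \frac{15 \cdot 3}{3} = -1 + \frac{1}{3} \cdot 45 = -1 + 15 = 14$)
$L^{2} = 14^{2} = 196$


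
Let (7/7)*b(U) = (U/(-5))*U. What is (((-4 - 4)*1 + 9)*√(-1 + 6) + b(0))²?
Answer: 5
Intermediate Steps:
b(U) = -U²/5 (b(U) = (U/(-5))*U = (U*(-⅕))*U = (-U/5)*U = -U²/5)
(((-4 - 4)*1 + 9)*√(-1 + 6) + b(0))² = (((-4 - 4)*1 + 9)*√(-1 + 6) - ⅕*0²)² = ((-8*1 + 9)*√5 - ⅕*0)² = ((-8 + 9)*√5 + 0)² = (1*√5 + 0)² = (√5 + 0)² = (√5)² = 5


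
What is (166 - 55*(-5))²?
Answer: 194481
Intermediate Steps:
(166 - 55*(-5))² = (166 + 275)² = 441² = 194481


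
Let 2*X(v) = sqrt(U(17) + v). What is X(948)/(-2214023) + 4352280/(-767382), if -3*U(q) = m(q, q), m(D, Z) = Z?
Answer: -725380/127897 - sqrt(8481)/13284138 ≈ -5.6716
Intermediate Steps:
U(q) = -q/3
X(v) = sqrt(-17/3 + v)/2 (X(v) = sqrt(-1/3*17 + v)/2 = sqrt(-17/3 + v)/2)
X(948)/(-2214023) + 4352280/(-767382) = (sqrt(-51 + 9*948)/6)/(-2214023) + 4352280/(-767382) = (sqrt(-51 + 8532)/6)*(-1/2214023) + 4352280*(-1/767382) = (sqrt(8481)/6)*(-1/2214023) - 725380/127897 = -sqrt(8481)/13284138 - 725380/127897 = -725380/127897 - sqrt(8481)/13284138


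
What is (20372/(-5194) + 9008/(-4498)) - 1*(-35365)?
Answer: 206520088143/5840653 ≈ 35359.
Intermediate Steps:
(20372/(-5194) + 9008/(-4498)) - 1*(-35365) = (20372*(-1/5194) + 9008*(-1/4498)) + 35365 = (-10186/2597 - 4504/2249) + 35365 = -34605202/5840653 + 35365 = 206520088143/5840653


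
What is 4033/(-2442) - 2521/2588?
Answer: -224239/85404 ≈ -2.6256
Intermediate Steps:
4033/(-2442) - 2521/2588 = 4033*(-1/2442) - 2521*1/2588 = -109/66 - 2521/2588 = -224239/85404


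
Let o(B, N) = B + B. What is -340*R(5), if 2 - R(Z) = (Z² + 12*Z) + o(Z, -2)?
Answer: 31620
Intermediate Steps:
o(B, N) = 2*B
R(Z) = 2 - Z² - 14*Z (R(Z) = 2 - ((Z² + 12*Z) + 2*Z) = 2 - (Z² + 14*Z) = 2 + (-Z² - 14*Z) = 2 - Z² - 14*Z)
-340*R(5) = -340*(2 - 1*5² - 14*5) = -340*(2 - 1*25 - 70) = -340*(2 - 25 - 70) = -340*(-93) = 31620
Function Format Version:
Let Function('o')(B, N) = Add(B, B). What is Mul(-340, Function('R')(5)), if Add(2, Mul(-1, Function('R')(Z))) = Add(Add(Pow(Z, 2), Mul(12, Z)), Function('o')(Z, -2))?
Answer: 31620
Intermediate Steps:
Function('o')(B, N) = Mul(2, B)
Function('R')(Z) = Add(2, Mul(-1, Pow(Z, 2)), Mul(-14, Z)) (Function('R')(Z) = Add(2, Mul(-1, Add(Add(Pow(Z, 2), Mul(12, Z)), Mul(2, Z)))) = Add(2, Mul(-1, Add(Pow(Z, 2), Mul(14, Z)))) = Add(2, Add(Mul(-1, Pow(Z, 2)), Mul(-14, Z))) = Add(2, Mul(-1, Pow(Z, 2)), Mul(-14, Z)))
Mul(-340, Function('R')(5)) = Mul(-340, Add(2, Mul(-1, Pow(5, 2)), Mul(-14, 5))) = Mul(-340, Add(2, Mul(-1, 25), -70)) = Mul(-340, Add(2, -25, -70)) = Mul(-340, -93) = 31620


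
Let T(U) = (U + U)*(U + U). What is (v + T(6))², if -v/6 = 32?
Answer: 2304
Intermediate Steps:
v = -192 (v = -6*32 = -192)
T(U) = 4*U² (T(U) = (2*U)*(2*U) = 4*U²)
(v + T(6))² = (-192 + 4*6²)² = (-192 + 4*36)² = (-192 + 144)² = (-48)² = 2304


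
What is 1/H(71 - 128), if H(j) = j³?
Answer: -1/185193 ≈ -5.3998e-6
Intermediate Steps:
1/H(71 - 128) = 1/((71 - 128)³) = 1/((-57)³) = 1/(-185193) = -1/185193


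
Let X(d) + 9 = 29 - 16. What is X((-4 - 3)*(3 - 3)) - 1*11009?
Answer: -11005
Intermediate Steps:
X(d) = 4 (X(d) = -9 + (29 - 16) = -9 + 13 = 4)
X((-4 - 3)*(3 - 3)) - 1*11009 = 4 - 1*11009 = 4 - 11009 = -11005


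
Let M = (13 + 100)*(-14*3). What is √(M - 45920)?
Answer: 7*I*√1034 ≈ 225.09*I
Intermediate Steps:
M = -4746 (M = 113*(-42) = -4746)
√(M - 45920) = √(-4746 - 45920) = √(-50666) = 7*I*√1034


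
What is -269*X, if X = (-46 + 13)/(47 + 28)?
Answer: 2959/25 ≈ 118.36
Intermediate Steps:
X = -11/25 (X = -33/75 = -33*1/75 = -11/25 ≈ -0.44000)
-269*X = -269*(-11/25) = 2959/25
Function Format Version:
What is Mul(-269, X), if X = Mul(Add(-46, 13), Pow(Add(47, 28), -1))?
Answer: Rational(2959, 25) ≈ 118.36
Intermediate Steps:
X = Rational(-11, 25) (X = Mul(-33, Pow(75, -1)) = Mul(-33, Rational(1, 75)) = Rational(-11, 25) ≈ -0.44000)
Mul(-269, X) = Mul(-269, Rational(-11, 25)) = Rational(2959, 25)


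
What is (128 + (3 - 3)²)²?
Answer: 16384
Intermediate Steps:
(128 + (3 - 3)²)² = (128 + 0²)² = (128 + 0)² = 128² = 16384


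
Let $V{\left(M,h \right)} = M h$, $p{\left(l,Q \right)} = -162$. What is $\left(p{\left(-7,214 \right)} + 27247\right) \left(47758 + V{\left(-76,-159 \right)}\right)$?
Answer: $1620820570$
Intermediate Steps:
$\left(p{\left(-7,214 \right)} + 27247\right) \left(47758 + V{\left(-76,-159 \right)}\right) = \left(-162 + 27247\right) \left(47758 - -12084\right) = 27085 \left(47758 + 12084\right) = 27085 \cdot 59842 = 1620820570$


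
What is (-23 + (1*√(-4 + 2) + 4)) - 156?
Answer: -175 + I*√2 ≈ -175.0 + 1.4142*I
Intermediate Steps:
(-23 + (1*√(-4 + 2) + 4)) - 156 = (-23 + (1*√(-2) + 4)) - 156 = (-23 + (1*(I*√2) + 4)) - 156 = (-23 + (I*√2 + 4)) - 156 = (-23 + (4 + I*√2)) - 156 = (-19 + I*√2) - 156 = -175 + I*√2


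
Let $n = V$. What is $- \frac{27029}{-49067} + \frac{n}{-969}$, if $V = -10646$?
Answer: $\frac{548558383}{47545923} \approx 11.537$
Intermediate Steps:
$n = -10646$
$- \frac{27029}{-49067} + \frac{n}{-969} = - \frac{27029}{-49067} - \frac{10646}{-969} = \left(-27029\right) \left(- \frac{1}{49067}\right) - - \frac{10646}{969} = \frac{27029}{49067} + \frac{10646}{969} = \frac{548558383}{47545923}$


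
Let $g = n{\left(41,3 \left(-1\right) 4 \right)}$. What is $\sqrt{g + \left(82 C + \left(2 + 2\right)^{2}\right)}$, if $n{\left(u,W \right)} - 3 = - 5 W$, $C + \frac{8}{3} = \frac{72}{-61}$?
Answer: $\frac{i \sqrt{7918593}}{183} \approx 15.377 i$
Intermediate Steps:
$C = - \frac{704}{183}$ ($C = - \frac{8}{3} + \frac{72}{-61} = - \frac{8}{3} + 72 \left(- \frac{1}{61}\right) = - \frac{8}{3} - \frac{72}{61} = - \frac{704}{183} \approx -3.847$)
$n{\left(u,W \right)} = 3 - 5 W$
$g = 63$ ($g = 3 - 5 \cdot 3 \left(-1\right) 4 = 3 - 5 \left(\left(-3\right) 4\right) = 3 - -60 = 3 + 60 = 63$)
$\sqrt{g + \left(82 C + \left(2 + 2\right)^{2}\right)} = \sqrt{63 + \left(82 \left(- \frac{704}{183}\right) + \left(2 + 2\right)^{2}\right)} = \sqrt{63 - \left(\frac{57728}{183} - 4^{2}\right)} = \sqrt{63 + \left(- \frac{57728}{183} + 16\right)} = \sqrt{63 - \frac{54800}{183}} = \sqrt{- \frac{43271}{183}} = \frac{i \sqrt{7918593}}{183}$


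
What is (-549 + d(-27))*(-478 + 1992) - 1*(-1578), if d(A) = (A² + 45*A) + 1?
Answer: -1563898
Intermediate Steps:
d(A) = 1 + A² + 45*A
(-549 + d(-27))*(-478 + 1992) - 1*(-1578) = (-549 + (1 + (-27)² + 45*(-27)))*(-478 + 1992) - 1*(-1578) = (-549 + (1 + 729 - 1215))*1514 + 1578 = (-549 - 485)*1514 + 1578 = -1034*1514 + 1578 = -1565476 + 1578 = -1563898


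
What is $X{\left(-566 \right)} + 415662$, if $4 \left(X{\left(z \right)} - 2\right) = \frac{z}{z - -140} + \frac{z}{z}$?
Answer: $\frac{88536556}{213} \approx 4.1566 \cdot 10^{5}$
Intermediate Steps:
$X{\left(z \right)} = \frac{9}{4} + \frac{z}{4 \left(140 + z\right)}$ ($X{\left(z \right)} = 2 + \frac{\frac{z}{z - -140} + \frac{z}{z}}{4} = 2 + \frac{\frac{z}{z + 140} + 1}{4} = 2 + \frac{\frac{z}{140 + z} + 1}{4} = 2 + \frac{1 + \frac{z}{140 + z}}{4} = 2 + \left(\frac{1}{4} + \frac{z}{4 \left(140 + z\right)}\right) = \frac{9}{4} + \frac{z}{4 \left(140 + z\right)}$)
$X{\left(-566 \right)} + 415662 = \frac{5 \left(126 - 566\right)}{2 \left(140 - 566\right)} + 415662 = \frac{5}{2} \frac{1}{-426} \left(-440\right) + 415662 = \frac{5}{2} \left(- \frac{1}{426}\right) \left(-440\right) + 415662 = \frac{550}{213} + 415662 = \frac{88536556}{213}$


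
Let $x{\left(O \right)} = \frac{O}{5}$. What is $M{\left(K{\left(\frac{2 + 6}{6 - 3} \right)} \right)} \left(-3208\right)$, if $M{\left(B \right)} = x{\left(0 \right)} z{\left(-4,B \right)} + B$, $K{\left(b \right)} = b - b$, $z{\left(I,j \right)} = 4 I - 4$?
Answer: $0$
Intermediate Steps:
$x{\left(O \right)} = \frac{O}{5}$ ($x{\left(O \right)} = O \frac{1}{5} = \frac{O}{5}$)
$z{\left(I,j \right)} = -4 + 4 I$
$K{\left(b \right)} = 0$
$M{\left(B \right)} = B$ ($M{\left(B \right)} = \frac{1}{5} \cdot 0 \left(-4 + 4 \left(-4\right)\right) + B = 0 \left(-4 - 16\right) + B = 0 \left(-20\right) + B = 0 + B = B$)
$M{\left(K{\left(\frac{2 + 6}{6 - 3} \right)} \right)} \left(-3208\right) = 0 \left(-3208\right) = 0$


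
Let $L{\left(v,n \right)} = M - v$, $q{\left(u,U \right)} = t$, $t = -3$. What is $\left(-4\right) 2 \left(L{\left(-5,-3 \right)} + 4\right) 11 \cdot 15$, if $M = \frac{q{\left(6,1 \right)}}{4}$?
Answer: $-10890$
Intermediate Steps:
$q{\left(u,U \right)} = -3$
$M = - \frac{3}{4} \approx -0.75$
$L{\left(v,n \right)} = - \frac{3}{4} - v$
$\left(-4\right) 2 \left(L{\left(-5,-3 \right)} + 4\right) 11 \cdot 15 = \left(-4\right) 2 \left(\left(- \frac{3}{4} - -5\right) + 4\right) 11 \cdot 15 = - 8 \left(\left(- \frac{3}{4} + 5\right) + 4\right) 11 \cdot 15 = - 8 \left(\frac{17}{4} + 4\right) 11 \cdot 15 = \left(-8\right) \frac{33}{4} \cdot 11 \cdot 15 = \left(-66\right) 11 \cdot 15 = \left(-726\right) 15 = -10890$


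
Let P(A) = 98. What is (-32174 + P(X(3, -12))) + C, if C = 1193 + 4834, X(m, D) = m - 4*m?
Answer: -26049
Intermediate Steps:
X(m, D) = -3*m
C = 6027
(-32174 + P(X(3, -12))) + C = (-32174 + 98) + 6027 = -32076 + 6027 = -26049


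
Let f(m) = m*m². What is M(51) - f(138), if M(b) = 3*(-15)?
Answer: -2628117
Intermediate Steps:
f(m) = m³
M(b) = -45
M(51) - f(138) = -45 - 1*138³ = -45 - 1*2628072 = -45 - 2628072 = -2628117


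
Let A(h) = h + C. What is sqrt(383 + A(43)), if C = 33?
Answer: 3*sqrt(51) ≈ 21.424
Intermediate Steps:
A(h) = 33 + h (A(h) = h + 33 = 33 + h)
sqrt(383 + A(43)) = sqrt(383 + (33 + 43)) = sqrt(383 + 76) = sqrt(459) = 3*sqrt(51)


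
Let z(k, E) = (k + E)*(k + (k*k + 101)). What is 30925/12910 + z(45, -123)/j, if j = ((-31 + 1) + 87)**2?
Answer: -139045217/2796306 ≈ -49.725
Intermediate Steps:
j = 3249 (j = (-30 + 87)**2 = 57**2 = 3249)
z(k, E) = (E + k)*(101 + k + k**2) (z(k, E) = (E + k)*(k + (k**2 + 101)) = (E + k)*(k + (101 + k**2)) = (E + k)*(101 + k + k**2))
30925/12910 + z(45, -123)/j = 30925/12910 + (45**2 + 45**3 + 101*(-123) + 101*45 - 123*45 - 123*45**2)/3249 = 30925*(1/12910) + (2025 + 91125 - 12423 + 4545 - 5535 - 123*2025)*(1/3249) = 6185/2582 + (2025 + 91125 - 12423 + 4545 - 5535 - 249075)*(1/3249) = 6185/2582 - 169338*1/3249 = 6185/2582 - 56446/1083 = -139045217/2796306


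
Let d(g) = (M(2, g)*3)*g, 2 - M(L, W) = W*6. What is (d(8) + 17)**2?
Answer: 1181569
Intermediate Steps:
M(L, W) = 2 - 6*W (M(L, W) = 2 - W*6 = 2 - 6*W)
d(g) = g*(6 - 18*g) (d(g) = ((2 - 6*g)*3)*g = (6 - 18*g)*g = g*(6 - 18*g))
(d(8) + 17)**2 = (6*8*(1 - 3*8) + 17)**2 = (6*8*(1 - 24) + 17)**2 = (6*8*(-23) + 17)**2 = (-1104 + 17)**2 = (-1087)**2 = 1181569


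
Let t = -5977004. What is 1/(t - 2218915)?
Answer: -1/8195919 ≈ -1.2201e-7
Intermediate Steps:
1/(t - 2218915) = 1/(-5977004 - 2218915) = 1/(-8195919) = -1/8195919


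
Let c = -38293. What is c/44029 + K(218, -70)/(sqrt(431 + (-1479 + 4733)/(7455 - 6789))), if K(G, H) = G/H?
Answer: -38293/44029 - 327*sqrt(214822)/1016050 ≈ -1.0189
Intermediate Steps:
c/44029 + K(218, -70)/(sqrt(431 + (-1479 + 4733)/(7455 - 6789))) = -38293/44029 + (218/(-70))/(sqrt(431 + (-1479 + 4733)/(7455 - 6789))) = -38293*1/44029 + (218*(-1/70))/(sqrt(431 + 3254/666)) = -38293/44029 - 109/(35*sqrt(431 + 3254*(1/666))) = -38293/44029 - 109/(35*sqrt(431 + 1627/333)) = -38293/44029 - 109*3*sqrt(214822)/29030/35 = -38293/44029 - 327*sqrt(214822)/1016050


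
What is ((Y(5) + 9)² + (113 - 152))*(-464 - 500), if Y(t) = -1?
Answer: -24100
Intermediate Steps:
((Y(5) + 9)² + (113 - 152))*(-464 - 500) = ((-1 + 9)² + (113 - 152))*(-464 - 500) = (8² - 39)*(-964) = (64 - 39)*(-964) = 25*(-964) = -24100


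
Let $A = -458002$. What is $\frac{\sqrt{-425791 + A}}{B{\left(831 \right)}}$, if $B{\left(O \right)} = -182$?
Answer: $- \frac{i \sqrt{883793}}{182} \approx - 5.1654 i$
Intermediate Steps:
$\frac{\sqrt{-425791 + A}}{B{\left(831 \right)}} = \frac{\sqrt{-425791 - 458002}}{-182} = \sqrt{-883793} \left(- \frac{1}{182}\right) = i \sqrt{883793} \left(- \frac{1}{182}\right) = - \frac{i \sqrt{883793}}{182}$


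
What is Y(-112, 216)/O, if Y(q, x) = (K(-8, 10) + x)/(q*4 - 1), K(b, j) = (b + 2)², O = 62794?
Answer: -126/14097253 ≈ -8.9379e-6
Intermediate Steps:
K(b, j) = (2 + b)²
Y(q, x) = (36 + x)/(-1 + 4*q) (Y(q, x) = ((2 - 8)² + x)/(q*4 - 1) = ((-6)² + x)/(4*q - 1) = (36 + x)/(-1 + 4*q))
Y(-112, 216)/O = ((36 + 216)/(-1 + 4*(-112)))/62794 = (252/(-1 - 448))*(1/62794) = (252/(-449))*(1/62794) = -1/449*252*(1/62794) = -252/449*1/62794 = -126/14097253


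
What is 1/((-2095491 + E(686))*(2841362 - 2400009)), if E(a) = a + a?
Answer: -1/924245703007 ≈ -1.0820e-12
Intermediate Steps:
E(a) = 2*a
1/((-2095491 + E(686))*(2841362 - 2400009)) = 1/((-2095491 + 2*686)*(2841362 - 2400009)) = 1/((-2095491 + 1372)*441353) = 1/(-2094119*441353) = 1/(-924245703007) = -1/924245703007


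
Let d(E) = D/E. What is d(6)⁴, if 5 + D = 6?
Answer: 1/1296 ≈ 0.00077160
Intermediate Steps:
D = 1 (D = -5 + 6 = 1)
d(E) = 1/E
d(6)⁴ = (1/6)⁴ = (⅙)⁴ = 1/1296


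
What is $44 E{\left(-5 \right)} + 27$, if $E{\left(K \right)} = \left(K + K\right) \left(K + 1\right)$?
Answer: $1787$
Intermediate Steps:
$E{\left(K \right)} = 2 K \left(1 + K\right)$
$44 E{\left(-5 \right)} + 27 = 44 \cdot 2 \left(-5\right) \left(1 - 5\right) + 27 = 44 \cdot 2 \left(-5\right) \left(-4\right) + 27 = 44 \cdot 40 + 27 = 1760 + 27 = 1787$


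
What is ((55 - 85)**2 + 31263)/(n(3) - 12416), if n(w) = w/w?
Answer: -32163/12415 ≈ -2.5907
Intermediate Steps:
n(w) = 1
((55 - 85)**2 + 31263)/(n(3) - 12416) = ((55 - 85)**2 + 31263)/(1 - 12416) = ((-30)**2 + 31263)/(-12415) = (900 + 31263)*(-1/12415) = 32163*(-1/12415) = -32163/12415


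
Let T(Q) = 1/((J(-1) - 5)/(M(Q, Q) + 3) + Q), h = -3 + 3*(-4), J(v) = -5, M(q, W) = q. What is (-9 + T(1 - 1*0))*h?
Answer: 145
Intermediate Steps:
h = -15 (h = -3 - 12 = -15)
T(Q) = 1/(Q - 10/(3 + Q)) (T(Q) = 1/((-5 - 5)/(Q + 3) + Q) = 1/(-10/(3 + Q) + Q) = 1/(Q - 10/(3 + Q)))
(-9 + T(1 - 1*0))*h = (-9 + (3 + (1 - 1*0))/(-10 + (1 - 1*0)² + 3*(1 - 1*0)))*(-15) = (-9 + (3 + (1 + 0))/(-10 + (1 + 0)² + 3*(1 + 0)))*(-15) = (-9 + (3 + 1)/(-10 + 1² + 3*1))*(-15) = (-9 + 4/(-10 + 1 + 3))*(-15) = (-9 + 4/(-6))*(-15) = (-9 - ⅙*4)*(-15) = (-9 - ⅔)*(-15) = -29/3*(-15) = 145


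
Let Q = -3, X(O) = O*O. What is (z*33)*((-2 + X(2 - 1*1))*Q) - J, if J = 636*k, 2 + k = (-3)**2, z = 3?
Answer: -4155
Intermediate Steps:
X(O) = O**2
k = 7 (k = -2 + (-3)**2 = -2 + 9 = 7)
J = 4452 (J = 636*7 = 4452)
(z*33)*((-2 + X(2 - 1*1))*Q) - J = (3*33)*((-2 + (2 - 1*1)**2)*(-3)) - 1*4452 = 99*((-2 + (2 - 1)**2)*(-3)) - 4452 = 99*((-2 + 1**2)*(-3)) - 4452 = 99*((-2 + 1)*(-3)) - 4452 = 99*(-1*(-3)) - 4452 = 99*3 - 4452 = 297 - 4452 = -4155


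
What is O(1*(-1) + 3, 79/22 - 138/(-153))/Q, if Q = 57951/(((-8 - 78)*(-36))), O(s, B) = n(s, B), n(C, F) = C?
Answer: 688/6439 ≈ 0.10685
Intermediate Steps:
O(s, B) = s
Q = 6439/344 (Q = 57951/((-86*(-36))) = 57951/3096 = 57951*(1/3096) = 6439/344 ≈ 18.718)
O(1*(-1) + 3, 79/22 - 138/(-153))/Q = (1*(-1) + 3)/(6439/344) = (-1 + 3)*(344/6439) = 2*(344/6439) = 688/6439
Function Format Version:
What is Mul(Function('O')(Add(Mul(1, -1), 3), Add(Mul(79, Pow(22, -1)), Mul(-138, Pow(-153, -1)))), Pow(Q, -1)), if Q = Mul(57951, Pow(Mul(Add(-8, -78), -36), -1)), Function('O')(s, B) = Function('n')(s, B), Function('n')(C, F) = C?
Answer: Rational(688, 6439) ≈ 0.10685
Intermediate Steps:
Function('O')(s, B) = s
Q = Rational(6439, 344) (Q = Mul(57951, Pow(Mul(-86, -36), -1)) = Mul(57951, Pow(3096, -1)) = Mul(57951, Rational(1, 3096)) = Rational(6439, 344) ≈ 18.718)
Mul(Function('O')(Add(Mul(1, -1), 3), Add(Mul(79, Pow(22, -1)), Mul(-138, Pow(-153, -1)))), Pow(Q, -1)) = Mul(Add(Mul(1, -1), 3), Pow(Rational(6439, 344), -1)) = Mul(Add(-1, 3), Rational(344, 6439)) = Mul(2, Rational(344, 6439)) = Rational(688, 6439)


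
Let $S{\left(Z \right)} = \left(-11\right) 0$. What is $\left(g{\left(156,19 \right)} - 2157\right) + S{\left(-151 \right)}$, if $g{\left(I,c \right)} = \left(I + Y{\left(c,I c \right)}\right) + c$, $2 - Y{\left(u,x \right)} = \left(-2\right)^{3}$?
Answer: $-1972$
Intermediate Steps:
$Y{\left(u,x \right)} = 10$ ($Y{\left(u,x \right)} = 2 - \left(-2\right)^{3} = 2 - -8 = 2 + 8 = 10$)
$S{\left(Z \right)} = 0$
$g{\left(I,c \right)} = 10 + I + c$ ($g{\left(I,c \right)} = \left(I + 10\right) + c = \left(10 + I\right) + c = 10 + I + c$)
$\left(g{\left(156,19 \right)} - 2157\right) + S{\left(-151 \right)} = \left(\left(10 + 156 + 19\right) - 2157\right) + 0 = \left(185 - 2157\right) + 0 = -1972 + 0 = -1972$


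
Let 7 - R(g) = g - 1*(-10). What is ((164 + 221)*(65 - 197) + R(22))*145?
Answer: -7372525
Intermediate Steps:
R(g) = -3 - g (R(g) = 7 - (g - 1*(-10)) = 7 - (g + 10) = 7 - (10 + g) = 7 + (-10 - g) = -3 - g)
((164 + 221)*(65 - 197) + R(22))*145 = ((164 + 221)*(65 - 197) + (-3 - 1*22))*145 = (385*(-132) + (-3 - 22))*145 = (-50820 - 25)*145 = -50845*145 = -7372525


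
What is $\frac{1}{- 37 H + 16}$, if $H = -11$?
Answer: $\frac{1}{423} \approx 0.0023641$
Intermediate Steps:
$\frac{1}{- 37 H + 16} = \frac{1}{\left(-37\right) \left(-11\right) + 16} = \frac{1}{407 + 16} = \frac{1}{423}$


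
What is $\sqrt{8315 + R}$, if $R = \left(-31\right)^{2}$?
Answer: $2 \sqrt{2319} \approx 96.312$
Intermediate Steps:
$R = 961$
$\sqrt{8315 + R} = \sqrt{8315 + 961} = \sqrt{9276} = 2 \sqrt{2319}$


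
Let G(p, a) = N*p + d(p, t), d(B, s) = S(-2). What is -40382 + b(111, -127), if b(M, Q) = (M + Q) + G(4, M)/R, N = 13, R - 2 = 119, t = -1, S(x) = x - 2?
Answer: -4888110/121 ≈ -40398.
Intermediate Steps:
S(x) = -2 + x
R = 121 (R = 2 + 119 = 121)
d(B, s) = -4 (d(B, s) = -2 - 2 = -4)
G(p, a) = -4 + 13*p (G(p, a) = 13*p - 4 = -4 + 13*p)
b(M, Q) = 48/121 + M + Q (b(M, Q) = (M + Q) + (-4 + 13*4)/121 = (M + Q) + (-4 + 52)*(1/121) = (M + Q) + 48*(1/121) = (M + Q) + 48/121 = 48/121 + M + Q)
-40382 + b(111, -127) = -40382 + (48/121 + 111 - 127) = -40382 - 1888/121 = -4888110/121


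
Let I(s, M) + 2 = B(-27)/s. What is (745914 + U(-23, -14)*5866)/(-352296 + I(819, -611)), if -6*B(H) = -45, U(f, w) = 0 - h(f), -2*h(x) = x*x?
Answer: -1254419166/192354703 ≈ -6.5214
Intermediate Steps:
h(x) = -x²/2 (h(x) = -x*x/2 = -x²/2)
U(f, w) = f²/2 (U(f, w) = 0 - (-1)*f²/2 = 0 + f²/2 = f²/2)
B(H) = 15/2 (B(H) = -⅙*(-45) = 15/2)
I(s, M) = -2 + 15/(2*s)
(745914 + U(-23, -14)*5866)/(-352296 + I(819, -611)) = (745914 + ((½)*(-23)²)*5866)/(-352296 + (-2 + (15/2)/819)) = (745914 + ((½)*529)*5866)/(-352296 + (-2 + (15/2)*(1/819))) = (745914 + (529/2)*5866)/(-352296 + (-2 + 5/546)) = (745914 + 1551557)/(-352296 - 1087/546) = 2297471/(-192354703/546) = 2297471*(-546/192354703) = -1254419166/192354703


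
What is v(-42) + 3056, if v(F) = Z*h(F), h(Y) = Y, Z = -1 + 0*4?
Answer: 3098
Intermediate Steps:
Z = -1 (Z = -1 + 0 = -1)
v(F) = -F
v(-42) + 3056 = -1*(-42) + 3056 = 42 + 3056 = 3098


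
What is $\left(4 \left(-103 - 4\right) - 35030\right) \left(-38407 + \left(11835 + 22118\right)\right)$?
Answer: $157929932$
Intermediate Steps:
$\left(4 \left(-103 - 4\right) - 35030\right) \left(-38407 + \left(11835 + 22118\right)\right) = \left(4 \left(-107\right) - 35030\right) \left(-38407 + 33953\right) = \left(-428 - 35030\right) \left(-4454\right) = \left(-35458\right) \left(-4454\right) = 157929932$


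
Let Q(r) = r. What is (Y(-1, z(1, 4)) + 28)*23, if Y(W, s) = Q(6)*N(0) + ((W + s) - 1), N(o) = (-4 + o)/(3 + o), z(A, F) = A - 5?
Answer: 322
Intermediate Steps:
z(A, F) = -5 + A
N(o) = (-4 + o)/(3 + o)
Y(W, s) = -9 + W + s (Y(W, s) = 6*((-4 + 0)/(3 + 0)) + ((W + s) - 1) = 6*(-4/3) + (-1 + W + s) = -8 + (-1 + W + s) = -9 + W + s)
(Y(-1, z(1, 4)) + 28)*23 = ((-9 - 1 + (-5 + 1)) + 28)*23 = ((-9 - 1 - 4) + 28)*23 = (-14 + 28)*23 = 14*23 = 322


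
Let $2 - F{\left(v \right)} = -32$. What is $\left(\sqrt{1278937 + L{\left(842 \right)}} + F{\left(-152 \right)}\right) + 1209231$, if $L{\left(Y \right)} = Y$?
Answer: $1209265 + \sqrt{1279779} \approx 1.2104 \cdot 10^{6}$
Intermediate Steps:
$F{\left(v \right)} = 34$ ($F{\left(v \right)} = 2 - -32 = 2 + 32 = 34$)
$\left(\sqrt{1278937 + L{\left(842 \right)}} + F{\left(-152 \right)}\right) + 1209231 = \left(\sqrt{1278937 + 842} + 34\right) + 1209231 = \left(\sqrt{1279779} + 34\right) + 1209231 = \left(34 + \sqrt{1279779}\right) + 1209231 = 1209265 + \sqrt{1279779}$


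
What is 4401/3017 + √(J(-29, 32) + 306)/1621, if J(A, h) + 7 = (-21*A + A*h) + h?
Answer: 4401/3017 + 2*√3/1621 ≈ 1.4609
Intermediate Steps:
J(A, h) = -7 + h - 21*A + A*h (J(A, h) = -7 + ((-21*A + A*h) + h) = -7 + (h - 21*A + A*h) = -7 + h - 21*A + A*h)
4401/3017 + √(J(-29, 32) + 306)/1621 = 4401/3017 + √((-7 + 32 - 21*(-29) - 29*32) + 306)/1621 = 4401*(1/3017) + √((-7 + 32 + 609 - 928) + 306)*(1/1621) = 4401/3017 + √(-294 + 306)*(1/1621) = 4401/3017 + √12*(1/1621) = 4401/3017 + (2*√3)*(1/1621) = 4401/3017 + 2*√3/1621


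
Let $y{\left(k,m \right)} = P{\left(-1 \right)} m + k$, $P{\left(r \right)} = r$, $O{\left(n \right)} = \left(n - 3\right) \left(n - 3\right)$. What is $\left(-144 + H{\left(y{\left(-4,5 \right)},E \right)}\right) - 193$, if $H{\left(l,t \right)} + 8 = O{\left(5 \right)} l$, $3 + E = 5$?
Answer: $-381$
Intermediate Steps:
$E = 2$ ($E = -3 + 5 = 2$)
$O{\left(n \right)} = \left(-3 + n\right)^{2}$ ($O{\left(n \right)} = \left(-3 + n\right) \left(-3 + n\right) = \left(-3 + n\right)^{2}$)
$y{\left(k,m \right)} = k - m$ ($y{\left(k,m \right)} = - m + k = k - m$)
$H{\left(l,t \right)} = -8 + 4 l$ ($H{\left(l,t \right)} = -8 + \left(-3 + 5\right)^{2} l = -8 + 2^{2} l = -8 + 4 l$)
$\left(-144 + H{\left(y{\left(-4,5 \right)},E \right)}\right) - 193 = \left(-144 + \left(-8 + 4 \left(-4 - 5\right)\right)\right) - 193 = \left(-144 + \left(-8 + 4 \left(-9\right)\right)\right) - 193 = \left(-144 - 44\right) - 193 = -188 - 193 = -381$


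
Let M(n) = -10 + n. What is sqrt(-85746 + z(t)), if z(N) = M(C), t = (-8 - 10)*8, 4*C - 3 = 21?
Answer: 35*I*sqrt(70) ≈ 292.83*I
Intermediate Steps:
C = 6 (C = 3/4 + (1/4)*21 = 3/4 + 21/4 = 6)
t = -144 (t = -18*8 = -144)
z(N) = -4 (z(N) = -10 + 6 = -4)
sqrt(-85746 + z(t)) = sqrt(-85746 - 4) = sqrt(-85750) = 35*I*sqrt(70)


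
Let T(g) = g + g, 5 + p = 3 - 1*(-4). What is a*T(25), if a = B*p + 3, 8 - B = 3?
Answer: 650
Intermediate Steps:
B = 5 (B = 8 - 1*3 = 8 - 3 = 5)
p = 2 (p = -5 + (3 - 1*(-4)) = -5 + (3 + 4) = -5 + 7 = 2)
T(g) = 2*g
a = 13 (a = 5*2 + 3 = 10 + 3 = 13)
a*T(25) = 13*(2*25) = 13*50 = 650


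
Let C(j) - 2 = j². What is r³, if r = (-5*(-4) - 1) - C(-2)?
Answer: 2197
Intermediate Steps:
C(j) = 2 + j²
r = 13 (r = (-5*(-4) - 1) - (2 + (-2)²) = (20 - 1) - (2 + 4) = 19 - 1*6 = 19 - 6 = 13)
r³ = 13³ = 2197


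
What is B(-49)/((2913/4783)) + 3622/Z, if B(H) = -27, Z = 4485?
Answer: -189548833/4354935 ≈ -43.525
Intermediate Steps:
B(-49)/((2913/4783)) + 3622/Z = -27/(2913/4783) + 3622/4485 = -27/(2913*(1/4783)) + 3622*(1/4485) = -27/2913/4783 + 3622/4485 = -27*4783/2913 + 3622/4485 = -43047/971 + 3622/4485 = -189548833/4354935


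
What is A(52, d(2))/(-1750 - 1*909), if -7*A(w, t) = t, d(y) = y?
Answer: 2/18613 ≈ 0.00010745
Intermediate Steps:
A(w, t) = -t/7
A(52, d(2))/(-1750 - 1*909) = (-1/7*2)/(-1750 - 1*909) = -2/(7*(-1750 - 909)) = -2/7/(-2659) = -2/7*(-1/2659) = 2/18613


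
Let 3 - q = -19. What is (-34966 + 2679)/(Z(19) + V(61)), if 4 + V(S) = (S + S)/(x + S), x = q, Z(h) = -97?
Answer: 2679821/8261 ≈ 324.39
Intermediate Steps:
q = 22 (q = 3 - 1*(-19) = 3 + 19 = 22)
x = 22
V(S) = -4 + 2*S/(22 + S) (V(S) = -4 + (S + S)/(22 + S) = -4 + (2*S)/(22 + S) = -4 + 2*S/(22 + S))
(-34966 + 2679)/(Z(19) + V(61)) = (-34966 + 2679)/(-97 + 2*(-44 - 1*61)/(22 + 61)) = -32287/(-97 + 2*(-44 - 61)/83) = -32287/(-97 + 2*(1/83)*(-105)) = -32287/(-97 - 210/83) = -32287/(-8261/83) = -32287*(-83/8261) = 2679821/8261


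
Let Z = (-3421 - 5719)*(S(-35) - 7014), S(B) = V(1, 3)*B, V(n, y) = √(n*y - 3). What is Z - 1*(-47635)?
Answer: 64155595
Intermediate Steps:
V(n, y) = √(-3 + n*y)
S(B) = 0 (S(B) = √(-3 + 1*3)*B = √(-3 + 3)*B = √0*B = 0*B = 0)
Z = 64107960 (Z = (-3421 - 5719)*(0 - 7014) = -9140*(-7014) = 64107960)
Z - 1*(-47635) = 64107960 - 1*(-47635) = 64107960 + 47635 = 64155595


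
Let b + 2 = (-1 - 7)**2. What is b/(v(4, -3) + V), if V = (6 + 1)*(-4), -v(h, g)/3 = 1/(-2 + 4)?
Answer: -124/59 ≈ -2.1017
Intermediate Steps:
v(h, g) = -3/2 (v(h, g) = -3/(-2 + 4) = -3/2)
V = -28 (V = 7*(-4) = -28)
b = 62 (b = -2 + (-1 - 7)**2 = -2 + (-8)**2 = -2 + 64 = 62)
b/(v(4, -3) + V) = 62/(-3/2 - 28) = 62/(-59/2) = -2/59*62 = -124/59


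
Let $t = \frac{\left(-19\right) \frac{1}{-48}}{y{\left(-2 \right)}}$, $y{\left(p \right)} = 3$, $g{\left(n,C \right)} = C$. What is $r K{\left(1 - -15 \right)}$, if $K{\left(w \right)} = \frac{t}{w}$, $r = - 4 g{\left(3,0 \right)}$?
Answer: $0$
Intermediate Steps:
$r = 0$ ($r = \left(-4\right) 0 = 0$)
$t = \frac{19}{144}$ ($t = \frac{\left(-19\right) \frac{1}{-48}}{3} = \left(-19\right) \left(- \frac{1}{48}\right) \frac{1}{3} = \frac{19}{48} \cdot \frac{1}{3} = \frac{19}{144} \approx 0.13194$)
$K{\left(w \right)} = \frac{19}{144 w}$
$r K{\left(1 - -15 \right)} = 0 \frac{19}{144 \left(1 - -15\right)} = 0 \frac{19}{144 \left(1 + 15\right)} = 0 \frac{19}{144 \cdot 16} = 0 \cdot \frac{19}{144} \cdot \frac{1}{16} = 0 \cdot \frac{19}{2304} = 0$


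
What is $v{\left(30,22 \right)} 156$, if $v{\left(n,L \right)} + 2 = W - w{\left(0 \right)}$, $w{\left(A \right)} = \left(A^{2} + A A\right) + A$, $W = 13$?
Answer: $1716$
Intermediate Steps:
$w{\left(A \right)} = A + 2 A^{2}$ ($w{\left(A \right)} = \left(A^{2} + A^{2}\right) + A = 2 A^{2} + A = A + 2 A^{2}$)
$v{\left(n,L \right)} = 11$ ($v{\left(n,L \right)} = -2 + \left(13 - 0 \left(1 + 2 \cdot 0\right)\right) = -2 + \left(13 - 0 \left(1 + 0\right)\right) = -2 + \left(13 - 0 \cdot 1\right) = -2 + \left(13 - 0\right) = -2 + \left(13 + 0\right) = -2 + 13 = 11$)
$v{\left(30,22 \right)} 156 = 11 \cdot 156 = 1716$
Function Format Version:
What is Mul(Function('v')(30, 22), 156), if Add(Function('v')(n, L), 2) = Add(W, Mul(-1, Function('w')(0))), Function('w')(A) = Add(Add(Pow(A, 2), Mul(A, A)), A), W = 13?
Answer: 1716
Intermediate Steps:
Function('w')(A) = Add(A, Mul(2, Pow(A, 2))) (Function('w')(A) = Add(Add(Pow(A, 2), Pow(A, 2)), A) = Add(Mul(2, Pow(A, 2)), A) = Add(A, Mul(2, Pow(A, 2))))
Function('v')(n, L) = 11 (Function('v')(n, L) = Add(-2, Add(13, Mul(-1, Mul(0, Add(1, Mul(2, 0)))))) = Add(-2, Add(13, Mul(-1, Mul(0, Add(1, 0))))) = Add(-2, Add(13, Mul(-1, Mul(0, 1)))) = Add(-2, Add(13, Mul(-1, 0))) = Add(-2, Add(13, 0)) = Add(-2, 13) = 11)
Mul(Function('v')(30, 22), 156) = Mul(11, 156) = 1716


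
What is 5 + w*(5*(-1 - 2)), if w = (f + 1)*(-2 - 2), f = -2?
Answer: -55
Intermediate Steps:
w = 4 (w = (-2 + 1)*(-2 - 2) = -1*(-4) = 4)
5 + w*(5*(-1 - 2)) = 5 + 4*(5*(-1 - 2)) = 5 + 4*(5*(-3)) = 5 + 4*(-15) = 5 - 60 = -55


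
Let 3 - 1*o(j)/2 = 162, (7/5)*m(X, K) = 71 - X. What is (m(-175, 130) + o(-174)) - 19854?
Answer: -139974/7 ≈ -19996.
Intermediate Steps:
m(X, K) = 355/7 - 5*X/7 (m(X, K) = 5*(71 - X)/7 = 355/7 - 5*X/7)
o(j) = -318 (o(j) = 6 - 2*162 = 6 - 324 = -318)
(m(-175, 130) + o(-174)) - 19854 = ((355/7 - 5/7*(-175)) - 318) - 19854 = ((355/7 + 125) - 318) - 19854 = (1230/7 - 318) - 19854 = -996/7 - 19854 = -139974/7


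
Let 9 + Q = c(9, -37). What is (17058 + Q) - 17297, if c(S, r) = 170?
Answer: -78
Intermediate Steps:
Q = 161 (Q = -9 + 170 = 161)
(17058 + Q) - 17297 = (17058 + 161) - 17297 = 17219 - 17297 = -78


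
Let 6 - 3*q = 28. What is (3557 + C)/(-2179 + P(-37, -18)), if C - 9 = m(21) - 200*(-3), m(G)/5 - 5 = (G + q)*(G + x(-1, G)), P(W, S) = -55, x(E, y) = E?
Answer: -16673/6702 ≈ -2.4878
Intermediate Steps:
q = -22/3 (q = 2 - ⅓*28 = 2 - 28/3 = -22/3 ≈ -7.3333)
m(G) = 25 + 5*(-1 + G)*(-22/3 + G) (m(G) = 25 + 5*((G - 22/3)*(G - 1)) = 25 + 5*((-22/3 + G)*(-1 + G)) = 25 + 5*((-1 + G)*(-22/3 + G)) = 25 + 5*(-1 + G)*(-22/3 + G))
C = 6002/3 (C = 9 + ((185/3 + 5*21² - 125/3*21) - 200*(-3)) = 9 + ((185/3 + 5*441 - 875) - 1*(-600)) = 9 + ((185/3 + 2205 - 875) + 600) = 9 + (4175/3 + 600) = 9 + 5975/3 = 6002/3 ≈ 2000.7)
(3557 + C)/(-2179 + P(-37, -18)) = (3557 + 6002/3)/(-2179 - 55) = (16673/3)/(-2234) = (16673/3)*(-1/2234) = -16673/6702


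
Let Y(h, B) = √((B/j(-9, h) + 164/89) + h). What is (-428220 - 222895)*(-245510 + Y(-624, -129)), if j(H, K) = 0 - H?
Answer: 159855243650 - 651115*I*√45374781/267 ≈ 1.5986e+11 - 1.6427e+7*I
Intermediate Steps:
j(H, K) = -H
Y(h, B) = √(164/89 + h + B/9) (Y(h, B) = √((B/((-1*(-9))) + 164/89) + h) = √((B/9 + 164*(1/89)) + h) = √((B*(⅑) + 164/89) + h) = √((B/9 + 164/89) + h) = √((164/89 + B/9) + h) = √(164/89 + h + B/9))
(-428220 - 222895)*(-245510 + Y(-624, -129)) = (-428220 - 222895)*(-245510 + √(131364 + 7921*(-129) + 71289*(-624))/267) = -651115*(-245510 + √(131364 - 1021809 - 44484336)/267) = -651115*(-245510 + √(-45374781)/267) = -651115*(-245510 + (I*√45374781)/267) = -651115*(-245510 + I*√45374781/267) = 159855243650 - 651115*I*√45374781/267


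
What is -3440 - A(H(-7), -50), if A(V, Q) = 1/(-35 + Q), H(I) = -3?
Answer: -292399/85 ≈ -3440.0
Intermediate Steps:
-3440 - A(H(-7), -50) = -3440 - 1/(-35 - 50) = -3440 - 1/(-85) = -3440 - 1*(-1/85) = -3440 + 1/85 = -292399/85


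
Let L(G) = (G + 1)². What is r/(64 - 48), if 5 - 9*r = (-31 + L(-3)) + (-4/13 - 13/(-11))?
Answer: 4451/20592 ≈ 0.21615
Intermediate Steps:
L(G) = (1 + G)²
r = 4451/1287 (r = 5/9 - ((-31 + (1 - 3)²) + (-4/13 - 13/(-11)))/9 = 5/9 - ((-31 + (-2)²) + (-4*1/13 - 13*(-1/11)))/9 = 5/9 - ((-31 + 4) + (-4/13 + 13/11))/9 = 5/9 - (-27 + 125/143)/9 = 5/9 - ⅑*(-3736/143) = 5/9 + 3736/1287 = 4451/1287 ≈ 3.4584)
r/(64 - 48) = (4451/1287)/(64 - 48) = (4451/1287)/16 = (1/16)*(4451/1287) = 4451/20592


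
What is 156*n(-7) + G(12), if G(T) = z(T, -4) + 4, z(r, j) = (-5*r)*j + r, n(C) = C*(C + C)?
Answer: 15544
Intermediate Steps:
n(C) = 2*C**2 (n(C) = C*(2*C) = 2*C**2)
z(r, j) = r - 5*j*r (z(r, j) = -5*j*r + r = r - 5*j*r)
G(T) = 4 + 21*T (G(T) = T*(1 - 5*(-4)) + 4 = T*(1 + 20) + 4 = T*21 + 4 = 21*T + 4 = 4 + 21*T)
156*n(-7) + G(12) = 156*(2*(-7)**2) + (4 + 21*12) = 156*(2*49) + (4 + 252) = 156*98 + 256 = 15288 + 256 = 15544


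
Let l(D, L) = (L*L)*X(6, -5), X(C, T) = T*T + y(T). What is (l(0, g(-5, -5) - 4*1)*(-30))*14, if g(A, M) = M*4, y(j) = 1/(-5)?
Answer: -5999616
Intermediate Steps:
y(j) = -1/5
X(C, T) = -1/5 + T**2 (X(C, T) = T*T - 1/5 = T**2 - 1/5 = -1/5 + T**2)
g(A, M) = 4*M
l(D, L) = 124*L**2/5 (l(D, L) = (L*L)*(-1/5 + (-5)**2) = L**2*(-1/5 + 25) = L**2*(124/5) = 124*L**2/5)
(l(0, g(-5, -5) - 4*1)*(-30))*14 = ((124*(4*(-5) - 4*1)**2/5)*(-30))*14 = ((124*(-20 - 4)**2/5)*(-30))*14 = (((124/5)*(-24)**2)*(-30))*14 = (((124/5)*576)*(-30))*14 = ((71424/5)*(-30))*14 = -428544*14 = -5999616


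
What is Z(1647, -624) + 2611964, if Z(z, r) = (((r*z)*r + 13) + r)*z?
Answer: 1056226447631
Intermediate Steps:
Z(z, r) = z*(13 + r + z*r**2) (Z(z, r) = ((z*r**2 + 13) + r)*z = ((13 + z*r**2) + r)*z = (13 + r + z*r**2)*z = z*(13 + r + z*r**2))
Z(1647, -624) + 2611964 = 1647*(13 - 624 + 1647*(-624)**2) + 2611964 = 1647*(13 - 624 + 1647*389376) + 2611964 = 1647*(13 - 624 + 641302272) + 2611964 = 1647*641301661 + 2611964 = 1056223835667 + 2611964 = 1056226447631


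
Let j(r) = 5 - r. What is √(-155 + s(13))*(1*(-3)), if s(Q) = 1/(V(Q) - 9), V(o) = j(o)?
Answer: -6*I*√11203/17 ≈ -37.357*I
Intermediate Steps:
V(o) = 5 - o
s(Q) = 1/(-4 - Q) (s(Q) = 1/((5 - Q) - 9) = 1/(-4 - Q))
√(-155 + s(13))*(1*(-3)) = √(-155 - 1/(4 + 13))*(1*(-3)) = √(-155 - 1/17)*(-3) = √(-2636/17)*(-3) = (2*I*√11203/17)*(-3) = -6*I*√11203/17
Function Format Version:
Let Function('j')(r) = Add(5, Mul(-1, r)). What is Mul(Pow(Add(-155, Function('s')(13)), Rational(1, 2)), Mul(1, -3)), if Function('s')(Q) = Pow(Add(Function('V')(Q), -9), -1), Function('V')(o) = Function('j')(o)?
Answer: Mul(Rational(-6, 17), I, Pow(11203, Rational(1, 2))) ≈ Mul(-37.357, I)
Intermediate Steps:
Function('V')(o) = Add(5, Mul(-1, o))
Function('s')(Q) = Pow(Add(-4, Mul(-1, Q)), -1) (Function('s')(Q) = Pow(Add(Add(5, Mul(-1, Q)), -9), -1) = Pow(Add(-4, Mul(-1, Q)), -1))
Mul(Pow(Add(-155, Function('s')(13)), Rational(1, 2)), Mul(1, -3)) = Mul(Pow(Add(-155, Mul(-1, Pow(Add(4, 13), -1))), Rational(1, 2)), Mul(1, -3)) = Mul(Pow(Add(-155, Mul(-1, Pow(17, -1))), Rational(1, 2)), -3) = Mul(Pow(Add(-155, Mul(-1, Rational(1, 17))), Rational(1, 2)), -3) = Mul(Pow(Add(-155, Rational(-1, 17)), Rational(1, 2)), -3) = Mul(Pow(Rational(-2636, 17), Rational(1, 2)), -3) = Mul(Mul(Rational(2, 17), I, Pow(11203, Rational(1, 2))), -3) = Mul(Rational(-6, 17), I, Pow(11203, Rational(1, 2)))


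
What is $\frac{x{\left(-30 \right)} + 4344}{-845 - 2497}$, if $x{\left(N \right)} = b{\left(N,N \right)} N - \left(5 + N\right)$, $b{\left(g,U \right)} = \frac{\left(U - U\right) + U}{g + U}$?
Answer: $- \frac{2177}{1671} \approx -1.3028$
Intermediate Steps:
$b{\left(g,U \right)} = \frac{U}{U + g}$ ($b{\left(g,U \right)} = \frac{0 + U}{U + g} = \frac{U}{U + g}$)
$x{\left(N \right)} = -5 - \frac{N}{2}$ ($x{\left(N \right)} = \frac{N}{N + N} N - \left(5 + N\right) = \frac{N}{2 N} N - \left(5 + N\right) = N \frac{1}{2 N} N - \left(5 + N\right) = \frac{N}{2} - \left(5 + N\right) = -5 - \frac{N}{2}$)
$\frac{x{\left(-30 \right)} + 4344}{-845 - 2497} = \frac{\left(-5 - -15\right) + 4344}{-845 - 2497} = \frac{\left(-5 + 15\right) + 4344}{-3342} = \left(10 + 4344\right) \left(- \frac{1}{3342}\right) = 4354 \left(- \frac{1}{3342}\right) = - \frac{2177}{1671}$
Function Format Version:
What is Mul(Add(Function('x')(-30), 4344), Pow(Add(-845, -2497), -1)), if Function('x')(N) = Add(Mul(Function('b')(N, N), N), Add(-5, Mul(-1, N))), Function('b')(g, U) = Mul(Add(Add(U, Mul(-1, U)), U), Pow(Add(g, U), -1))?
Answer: Rational(-2177, 1671) ≈ -1.3028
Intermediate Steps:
Function('b')(g, U) = Mul(U, Pow(Add(U, g), -1)) (Function('b')(g, U) = Mul(Add(0, U), Pow(Add(U, g), -1)) = Mul(U, Pow(Add(U, g), -1)))
Function('x')(N) = Add(-5, Mul(Rational(-1, 2), N)) (Function('x')(N) = Add(Mul(Mul(N, Pow(Add(N, N), -1)), N), Add(-5, Mul(-1, N))) = Add(Mul(Mul(N, Pow(Mul(2, N), -1)), N), Add(-5, Mul(-1, N))) = Add(Mul(Mul(N, Mul(Rational(1, 2), Pow(N, -1))), N), Add(-5, Mul(-1, N))) = Add(Mul(Rational(1, 2), N), Add(-5, Mul(-1, N))) = Add(-5, Mul(Rational(-1, 2), N)))
Mul(Add(Function('x')(-30), 4344), Pow(Add(-845, -2497), -1)) = Mul(Add(Add(-5, Mul(Rational(-1, 2), -30)), 4344), Pow(Add(-845, -2497), -1)) = Mul(Add(Add(-5, 15), 4344), Pow(-3342, -1)) = Mul(Add(10, 4344), Rational(-1, 3342)) = Mul(4354, Rational(-1, 3342)) = Rational(-2177, 1671)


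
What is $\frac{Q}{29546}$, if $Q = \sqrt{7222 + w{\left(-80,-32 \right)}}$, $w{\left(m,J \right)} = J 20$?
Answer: $\frac{\sqrt{6582}}{29546} \approx 0.0027459$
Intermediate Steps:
$w{\left(m,J \right)} = 20 J$
$Q = \sqrt{6582}$ ($Q = \sqrt{7222 + 20 \left(-32\right)} = \sqrt{7222 - 640} = \sqrt{6582} \approx 81.13$)
$\frac{Q}{29546} = \frac{\sqrt{6582}}{29546}$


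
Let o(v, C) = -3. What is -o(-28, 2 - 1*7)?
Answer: 3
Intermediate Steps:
-o(-28, 2 - 1*7) = -1*(-3) = 3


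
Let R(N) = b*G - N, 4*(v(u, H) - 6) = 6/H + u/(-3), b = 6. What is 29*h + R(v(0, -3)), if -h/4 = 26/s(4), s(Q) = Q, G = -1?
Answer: -1531/2 ≈ -765.50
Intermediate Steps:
v(u, H) = 6 - u/12 + 3/(2*H) (v(u, H) = 6 + (6/H + u/(-3))/4 = 6 + (6/H + u*(-⅓))/4 = 6 + (6/H - u/3)/4 = 6 + (-u/12 + 3/(2*H)) = 6 - u/12 + 3/(2*H))
R(N) = -6 - N (R(N) = 6*(-1) - N = -6 - N)
h = -26 (h = -104/4 = -4*13/2 = -26)
29*h + R(v(0, -3)) = 29*(-26) + (-6 - (18 - 1*(-3)*(-72 + 0))/(12*(-3))) = -754 + (-6 - (-1)*(18 - 1*(-3)*(-72))/(12*3)) = -754 + (-6 - (-1)*(18 - 216)/(12*3)) = -754 + (-6 - (-1)*(-198)/(12*3)) = -754 + (-6 - 1*11/2) = -754 + (-6 - 11/2) = -754 - 23/2 = -1531/2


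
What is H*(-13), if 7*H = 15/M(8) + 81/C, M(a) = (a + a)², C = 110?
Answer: -20787/14080 ≈ -1.4763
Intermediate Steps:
M(a) = 4*a² (M(a) = (2*a)² = 4*a²)
H = 1599/14080 (H = (15/((4*8²)) + 81/110)/7 = (15/((4*64)) + 81*(1/110))/7 = (15/256 + 81/110)/7 = (⅐)*(11193/14080) = 1599/14080 ≈ 0.11357)
H*(-13) = (1599/14080)*(-13) = -20787/14080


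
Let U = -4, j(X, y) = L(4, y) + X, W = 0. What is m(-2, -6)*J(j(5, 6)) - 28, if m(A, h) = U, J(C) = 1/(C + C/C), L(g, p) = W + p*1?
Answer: -85/3 ≈ -28.333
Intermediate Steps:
L(g, p) = p (L(g, p) = 0 + p*1 = 0 + p = p)
j(X, y) = X + y (j(X, y) = y + X = X + y)
J(C) = 1/(1 + C) (J(C) = 1/(C + 1) = 1/(1 + C))
m(A, h) = -4
m(-2, -6)*J(j(5, 6)) - 28 = -4/(1 + (5 + 6)) - 28 = -4/(1 + 11) - 28 = -4/12 - 28 = -4*1/12 - 28 = -⅓ - 28 = -85/3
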